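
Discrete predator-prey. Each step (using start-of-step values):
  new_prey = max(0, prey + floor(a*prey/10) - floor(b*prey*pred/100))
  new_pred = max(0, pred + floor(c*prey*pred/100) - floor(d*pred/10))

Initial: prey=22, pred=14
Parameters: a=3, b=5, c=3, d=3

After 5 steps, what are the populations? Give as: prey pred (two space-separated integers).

Answer: 1 9

Derivation:
Step 1: prey: 22+6-15=13; pred: 14+9-4=19
Step 2: prey: 13+3-12=4; pred: 19+7-5=21
Step 3: prey: 4+1-4=1; pred: 21+2-6=17
Step 4: prey: 1+0-0=1; pred: 17+0-5=12
Step 5: prey: 1+0-0=1; pred: 12+0-3=9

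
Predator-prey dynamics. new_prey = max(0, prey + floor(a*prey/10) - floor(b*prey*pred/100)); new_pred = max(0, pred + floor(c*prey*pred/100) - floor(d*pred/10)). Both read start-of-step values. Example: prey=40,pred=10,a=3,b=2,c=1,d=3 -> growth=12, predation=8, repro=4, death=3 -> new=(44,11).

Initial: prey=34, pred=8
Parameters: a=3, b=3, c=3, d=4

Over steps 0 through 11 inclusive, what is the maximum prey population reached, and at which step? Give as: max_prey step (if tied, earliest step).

Answer: 36 1

Derivation:
Step 1: prey: 34+10-8=36; pred: 8+8-3=13
Step 2: prey: 36+10-14=32; pred: 13+14-5=22
Step 3: prey: 32+9-21=20; pred: 22+21-8=35
Step 4: prey: 20+6-21=5; pred: 35+21-14=42
Step 5: prey: 5+1-6=0; pred: 42+6-16=32
Step 6: prey: 0+0-0=0; pred: 32+0-12=20
Step 7: prey: 0+0-0=0; pred: 20+0-8=12
Step 8: prey: 0+0-0=0; pred: 12+0-4=8
Step 9: prey: 0+0-0=0; pred: 8+0-3=5
Step 10: prey: 0+0-0=0; pred: 5+0-2=3
Step 11: prey: 0+0-0=0; pred: 3+0-1=2
Max prey = 36 at step 1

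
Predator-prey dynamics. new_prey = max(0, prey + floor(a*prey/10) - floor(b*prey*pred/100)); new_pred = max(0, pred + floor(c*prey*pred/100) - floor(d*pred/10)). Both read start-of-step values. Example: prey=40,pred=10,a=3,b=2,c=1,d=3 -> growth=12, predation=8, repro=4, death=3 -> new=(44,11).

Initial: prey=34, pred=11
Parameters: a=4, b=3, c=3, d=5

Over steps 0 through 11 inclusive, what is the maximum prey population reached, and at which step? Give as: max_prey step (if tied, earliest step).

Answer: 36 1

Derivation:
Step 1: prey: 34+13-11=36; pred: 11+11-5=17
Step 2: prey: 36+14-18=32; pred: 17+18-8=27
Step 3: prey: 32+12-25=19; pred: 27+25-13=39
Step 4: prey: 19+7-22=4; pred: 39+22-19=42
Step 5: prey: 4+1-5=0; pred: 42+5-21=26
Step 6: prey: 0+0-0=0; pred: 26+0-13=13
Step 7: prey: 0+0-0=0; pred: 13+0-6=7
Step 8: prey: 0+0-0=0; pred: 7+0-3=4
Step 9: prey: 0+0-0=0; pred: 4+0-2=2
Step 10: prey: 0+0-0=0; pred: 2+0-1=1
Step 11: prey: 0+0-0=0; pred: 1+0-0=1
Max prey = 36 at step 1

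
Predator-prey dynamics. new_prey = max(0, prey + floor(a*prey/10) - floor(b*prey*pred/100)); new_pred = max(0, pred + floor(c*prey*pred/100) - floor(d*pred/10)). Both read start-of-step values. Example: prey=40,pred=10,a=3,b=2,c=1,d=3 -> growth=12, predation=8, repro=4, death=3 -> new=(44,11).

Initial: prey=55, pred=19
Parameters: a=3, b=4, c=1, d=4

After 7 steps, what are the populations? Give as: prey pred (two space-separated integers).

Answer: 6 3

Derivation:
Step 1: prey: 55+16-41=30; pred: 19+10-7=22
Step 2: prey: 30+9-26=13; pred: 22+6-8=20
Step 3: prey: 13+3-10=6; pred: 20+2-8=14
Step 4: prey: 6+1-3=4; pred: 14+0-5=9
Step 5: prey: 4+1-1=4; pred: 9+0-3=6
Step 6: prey: 4+1-0=5; pred: 6+0-2=4
Step 7: prey: 5+1-0=6; pred: 4+0-1=3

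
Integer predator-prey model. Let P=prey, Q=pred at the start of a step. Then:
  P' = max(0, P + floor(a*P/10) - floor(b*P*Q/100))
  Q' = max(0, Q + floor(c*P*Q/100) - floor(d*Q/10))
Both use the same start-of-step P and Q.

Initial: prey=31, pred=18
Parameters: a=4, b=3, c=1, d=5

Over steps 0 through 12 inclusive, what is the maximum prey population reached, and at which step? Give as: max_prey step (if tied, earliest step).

Step 1: prey: 31+12-16=27; pred: 18+5-9=14
Step 2: prey: 27+10-11=26; pred: 14+3-7=10
Step 3: prey: 26+10-7=29; pred: 10+2-5=7
Step 4: prey: 29+11-6=34; pred: 7+2-3=6
Step 5: prey: 34+13-6=41; pred: 6+2-3=5
Step 6: prey: 41+16-6=51; pred: 5+2-2=5
Step 7: prey: 51+20-7=64; pred: 5+2-2=5
Step 8: prey: 64+25-9=80; pred: 5+3-2=6
Step 9: prey: 80+32-14=98; pred: 6+4-3=7
Step 10: prey: 98+39-20=117; pred: 7+6-3=10
Step 11: prey: 117+46-35=128; pred: 10+11-5=16
Step 12: prey: 128+51-61=118; pred: 16+20-8=28
Max prey = 128 at step 11

Answer: 128 11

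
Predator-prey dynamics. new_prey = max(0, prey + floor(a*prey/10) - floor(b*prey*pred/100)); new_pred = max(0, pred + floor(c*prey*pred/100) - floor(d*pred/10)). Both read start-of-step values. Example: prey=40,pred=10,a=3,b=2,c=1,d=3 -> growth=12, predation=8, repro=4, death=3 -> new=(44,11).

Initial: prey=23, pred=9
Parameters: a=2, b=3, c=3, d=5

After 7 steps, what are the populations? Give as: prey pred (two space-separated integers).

Step 1: prey: 23+4-6=21; pred: 9+6-4=11
Step 2: prey: 21+4-6=19; pred: 11+6-5=12
Step 3: prey: 19+3-6=16; pred: 12+6-6=12
Step 4: prey: 16+3-5=14; pred: 12+5-6=11
Step 5: prey: 14+2-4=12; pred: 11+4-5=10
Step 6: prey: 12+2-3=11; pred: 10+3-5=8
Step 7: prey: 11+2-2=11; pred: 8+2-4=6

Answer: 11 6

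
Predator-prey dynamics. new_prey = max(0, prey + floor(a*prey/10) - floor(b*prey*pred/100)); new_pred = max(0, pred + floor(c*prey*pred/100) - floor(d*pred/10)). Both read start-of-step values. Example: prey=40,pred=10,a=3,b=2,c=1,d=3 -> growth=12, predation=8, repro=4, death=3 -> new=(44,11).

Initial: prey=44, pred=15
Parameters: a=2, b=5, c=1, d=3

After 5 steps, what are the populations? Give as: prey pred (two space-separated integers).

Step 1: prey: 44+8-33=19; pred: 15+6-4=17
Step 2: prey: 19+3-16=6; pred: 17+3-5=15
Step 3: prey: 6+1-4=3; pred: 15+0-4=11
Step 4: prey: 3+0-1=2; pred: 11+0-3=8
Step 5: prey: 2+0-0=2; pred: 8+0-2=6

Answer: 2 6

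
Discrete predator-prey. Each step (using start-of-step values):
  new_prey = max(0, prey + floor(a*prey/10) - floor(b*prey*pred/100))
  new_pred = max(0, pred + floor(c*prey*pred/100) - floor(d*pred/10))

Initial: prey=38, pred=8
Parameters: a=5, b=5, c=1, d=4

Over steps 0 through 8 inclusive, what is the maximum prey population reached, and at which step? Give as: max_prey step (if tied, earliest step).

Step 1: prey: 38+19-15=42; pred: 8+3-3=8
Step 2: prey: 42+21-16=47; pred: 8+3-3=8
Step 3: prey: 47+23-18=52; pred: 8+3-3=8
Step 4: prey: 52+26-20=58; pred: 8+4-3=9
Step 5: prey: 58+29-26=61; pred: 9+5-3=11
Step 6: prey: 61+30-33=58; pred: 11+6-4=13
Step 7: prey: 58+29-37=50; pred: 13+7-5=15
Step 8: prey: 50+25-37=38; pred: 15+7-6=16
Max prey = 61 at step 5

Answer: 61 5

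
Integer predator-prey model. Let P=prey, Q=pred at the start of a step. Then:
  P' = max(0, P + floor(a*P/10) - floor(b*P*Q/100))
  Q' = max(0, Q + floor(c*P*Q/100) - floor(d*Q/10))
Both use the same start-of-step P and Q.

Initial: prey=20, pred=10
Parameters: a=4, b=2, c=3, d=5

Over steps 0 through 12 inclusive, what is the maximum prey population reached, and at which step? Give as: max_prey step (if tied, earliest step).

Answer: 34 4

Derivation:
Step 1: prey: 20+8-4=24; pred: 10+6-5=11
Step 2: prey: 24+9-5=28; pred: 11+7-5=13
Step 3: prey: 28+11-7=32; pred: 13+10-6=17
Step 4: prey: 32+12-10=34; pred: 17+16-8=25
Step 5: prey: 34+13-17=30; pred: 25+25-12=38
Step 6: prey: 30+12-22=20; pred: 38+34-19=53
Step 7: prey: 20+8-21=7; pred: 53+31-26=58
Step 8: prey: 7+2-8=1; pred: 58+12-29=41
Step 9: prey: 1+0-0=1; pred: 41+1-20=22
Step 10: prey: 1+0-0=1; pred: 22+0-11=11
Step 11: prey: 1+0-0=1; pred: 11+0-5=6
Step 12: prey: 1+0-0=1; pred: 6+0-3=3
Max prey = 34 at step 4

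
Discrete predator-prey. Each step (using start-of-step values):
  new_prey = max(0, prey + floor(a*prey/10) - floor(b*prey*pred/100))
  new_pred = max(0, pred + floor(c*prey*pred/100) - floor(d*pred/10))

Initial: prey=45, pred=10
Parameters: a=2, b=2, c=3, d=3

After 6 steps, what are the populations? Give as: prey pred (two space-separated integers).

Answer: 0 41

Derivation:
Step 1: prey: 45+9-9=45; pred: 10+13-3=20
Step 2: prey: 45+9-18=36; pred: 20+27-6=41
Step 3: prey: 36+7-29=14; pred: 41+44-12=73
Step 4: prey: 14+2-20=0; pred: 73+30-21=82
Step 5: prey: 0+0-0=0; pred: 82+0-24=58
Step 6: prey: 0+0-0=0; pred: 58+0-17=41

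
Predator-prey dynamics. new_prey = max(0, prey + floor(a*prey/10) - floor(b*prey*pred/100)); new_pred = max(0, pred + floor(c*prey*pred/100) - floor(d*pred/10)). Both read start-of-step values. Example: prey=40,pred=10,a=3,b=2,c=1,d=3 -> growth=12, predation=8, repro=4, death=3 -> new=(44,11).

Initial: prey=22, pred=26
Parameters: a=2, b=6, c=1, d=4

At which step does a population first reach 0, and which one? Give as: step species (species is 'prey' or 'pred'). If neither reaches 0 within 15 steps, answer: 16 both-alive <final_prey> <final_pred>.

Answer: 1 prey

Derivation:
Step 1: prey: 22+4-34=0; pred: 26+5-10=21
First extinction: prey at step 1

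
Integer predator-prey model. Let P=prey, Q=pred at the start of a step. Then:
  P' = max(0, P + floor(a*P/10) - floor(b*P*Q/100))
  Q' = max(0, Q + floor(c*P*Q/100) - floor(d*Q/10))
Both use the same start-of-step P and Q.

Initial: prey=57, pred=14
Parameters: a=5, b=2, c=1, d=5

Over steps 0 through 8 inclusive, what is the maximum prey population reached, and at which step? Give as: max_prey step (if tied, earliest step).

Step 1: prey: 57+28-15=70; pred: 14+7-7=14
Step 2: prey: 70+35-19=86; pred: 14+9-7=16
Step 3: prey: 86+43-27=102; pred: 16+13-8=21
Step 4: prey: 102+51-42=111; pred: 21+21-10=32
Step 5: prey: 111+55-71=95; pred: 32+35-16=51
Step 6: prey: 95+47-96=46; pred: 51+48-25=74
Step 7: prey: 46+23-68=1; pred: 74+34-37=71
Step 8: prey: 1+0-1=0; pred: 71+0-35=36
Max prey = 111 at step 4

Answer: 111 4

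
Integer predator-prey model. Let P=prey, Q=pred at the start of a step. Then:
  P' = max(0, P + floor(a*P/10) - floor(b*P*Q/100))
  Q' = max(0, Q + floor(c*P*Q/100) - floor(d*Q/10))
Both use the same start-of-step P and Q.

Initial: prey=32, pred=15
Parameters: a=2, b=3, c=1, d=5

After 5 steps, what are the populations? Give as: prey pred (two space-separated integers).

Step 1: prey: 32+6-14=24; pred: 15+4-7=12
Step 2: prey: 24+4-8=20; pred: 12+2-6=8
Step 3: prey: 20+4-4=20; pred: 8+1-4=5
Step 4: prey: 20+4-3=21; pred: 5+1-2=4
Step 5: prey: 21+4-2=23; pred: 4+0-2=2

Answer: 23 2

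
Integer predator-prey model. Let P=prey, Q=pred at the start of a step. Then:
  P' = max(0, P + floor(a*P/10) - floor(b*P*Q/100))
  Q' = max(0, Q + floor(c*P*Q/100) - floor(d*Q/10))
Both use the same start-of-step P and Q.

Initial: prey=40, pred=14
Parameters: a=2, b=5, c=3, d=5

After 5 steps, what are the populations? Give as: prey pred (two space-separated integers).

Step 1: prey: 40+8-28=20; pred: 14+16-7=23
Step 2: prey: 20+4-23=1; pred: 23+13-11=25
Step 3: prey: 1+0-1=0; pred: 25+0-12=13
Step 4: prey: 0+0-0=0; pred: 13+0-6=7
Step 5: prey: 0+0-0=0; pred: 7+0-3=4

Answer: 0 4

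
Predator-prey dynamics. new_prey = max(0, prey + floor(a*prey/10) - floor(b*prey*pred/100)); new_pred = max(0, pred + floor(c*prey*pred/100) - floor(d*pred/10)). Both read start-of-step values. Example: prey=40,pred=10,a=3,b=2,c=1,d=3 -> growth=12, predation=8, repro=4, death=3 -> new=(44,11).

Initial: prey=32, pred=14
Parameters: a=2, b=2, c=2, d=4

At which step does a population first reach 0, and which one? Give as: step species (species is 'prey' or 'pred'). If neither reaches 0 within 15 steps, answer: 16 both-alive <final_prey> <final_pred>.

Answer: 16 both-alive 16 2

Derivation:
Step 1: prey: 32+6-8=30; pred: 14+8-5=17
Step 2: prey: 30+6-10=26; pred: 17+10-6=21
Step 3: prey: 26+5-10=21; pred: 21+10-8=23
Step 4: prey: 21+4-9=16; pred: 23+9-9=23
Step 5: prey: 16+3-7=12; pred: 23+7-9=21
Step 6: prey: 12+2-5=9; pred: 21+5-8=18
Step 7: prey: 9+1-3=7; pred: 18+3-7=14
Step 8: prey: 7+1-1=7; pred: 14+1-5=10
Step 9: prey: 7+1-1=7; pred: 10+1-4=7
Step 10: prey: 7+1-0=8; pred: 7+0-2=5
Step 11: prey: 8+1-0=9; pred: 5+0-2=3
Step 12: prey: 9+1-0=10; pred: 3+0-1=2
Step 13: prey: 10+2-0=12; pred: 2+0-0=2
Step 14: prey: 12+2-0=14; pred: 2+0-0=2
Step 15: prey: 14+2-0=16; pred: 2+0-0=2
No extinction within 15 steps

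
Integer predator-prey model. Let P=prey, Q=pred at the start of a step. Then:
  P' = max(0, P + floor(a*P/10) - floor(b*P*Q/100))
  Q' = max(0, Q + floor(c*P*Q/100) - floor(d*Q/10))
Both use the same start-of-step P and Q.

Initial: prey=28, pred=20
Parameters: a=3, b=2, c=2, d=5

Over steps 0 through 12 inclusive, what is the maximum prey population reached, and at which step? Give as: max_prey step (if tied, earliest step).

Step 1: prey: 28+8-11=25; pred: 20+11-10=21
Step 2: prey: 25+7-10=22; pred: 21+10-10=21
Step 3: prey: 22+6-9=19; pred: 21+9-10=20
Step 4: prey: 19+5-7=17; pred: 20+7-10=17
Step 5: prey: 17+5-5=17; pred: 17+5-8=14
Step 6: prey: 17+5-4=18; pred: 14+4-7=11
Step 7: prey: 18+5-3=20; pred: 11+3-5=9
Step 8: prey: 20+6-3=23; pred: 9+3-4=8
Step 9: prey: 23+6-3=26; pred: 8+3-4=7
Step 10: prey: 26+7-3=30; pred: 7+3-3=7
Step 11: prey: 30+9-4=35; pred: 7+4-3=8
Step 12: prey: 35+10-5=40; pred: 8+5-4=9
Max prey = 40 at step 12

Answer: 40 12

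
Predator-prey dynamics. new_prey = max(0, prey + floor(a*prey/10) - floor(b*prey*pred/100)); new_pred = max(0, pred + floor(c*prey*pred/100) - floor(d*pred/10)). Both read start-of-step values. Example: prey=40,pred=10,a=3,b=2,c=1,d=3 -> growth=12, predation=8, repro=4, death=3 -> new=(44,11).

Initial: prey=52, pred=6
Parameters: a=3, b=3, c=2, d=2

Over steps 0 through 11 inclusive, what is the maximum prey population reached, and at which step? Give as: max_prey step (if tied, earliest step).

Step 1: prey: 52+15-9=58; pred: 6+6-1=11
Step 2: prey: 58+17-19=56; pred: 11+12-2=21
Step 3: prey: 56+16-35=37; pred: 21+23-4=40
Step 4: prey: 37+11-44=4; pred: 40+29-8=61
Step 5: prey: 4+1-7=0; pred: 61+4-12=53
Step 6: prey: 0+0-0=0; pred: 53+0-10=43
Step 7: prey: 0+0-0=0; pred: 43+0-8=35
Step 8: prey: 0+0-0=0; pred: 35+0-7=28
Step 9: prey: 0+0-0=0; pred: 28+0-5=23
Step 10: prey: 0+0-0=0; pred: 23+0-4=19
Step 11: prey: 0+0-0=0; pred: 19+0-3=16
Max prey = 58 at step 1

Answer: 58 1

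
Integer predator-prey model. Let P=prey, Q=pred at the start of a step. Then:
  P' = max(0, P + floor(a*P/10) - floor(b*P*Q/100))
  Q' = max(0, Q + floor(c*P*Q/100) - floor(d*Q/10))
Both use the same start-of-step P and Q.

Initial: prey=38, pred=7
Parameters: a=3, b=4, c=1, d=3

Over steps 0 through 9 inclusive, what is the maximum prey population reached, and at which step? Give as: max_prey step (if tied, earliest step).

Step 1: prey: 38+11-10=39; pred: 7+2-2=7
Step 2: prey: 39+11-10=40; pred: 7+2-2=7
Step 3: prey: 40+12-11=41; pred: 7+2-2=7
Step 4: prey: 41+12-11=42; pred: 7+2-2=7
Step 5: prey: 42+12-11=43; pred: 7+2-2=7
Step 6: prey: 43+12-12=43; pred: 7+3-2=8
Step 7: prey: 43+12-13=42; pred: 8+3-2=9
Step 8: prey: 42+12-15=39; pred: 9+3-2=10
Step 9: prey: 39+11-15=35; pred: 10+3-3=10
Max prey = 43 at step 5

Answer: 43 5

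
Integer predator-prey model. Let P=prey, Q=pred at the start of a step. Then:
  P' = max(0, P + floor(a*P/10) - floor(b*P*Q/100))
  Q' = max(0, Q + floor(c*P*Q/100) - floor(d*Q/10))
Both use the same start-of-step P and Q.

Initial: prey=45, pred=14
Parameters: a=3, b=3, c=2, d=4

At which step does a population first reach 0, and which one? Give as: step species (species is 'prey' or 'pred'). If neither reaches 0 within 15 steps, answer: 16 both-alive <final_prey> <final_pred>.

Step 1: prey: 45+13-18=40; pred: 14+12-5=21
Step 2: prey: 40+12-25=27; pred: 21+16-8=29
Step 3: prey: 27+8-23=12; pred: 29+15-11=33
Step 4: prey: 12+3-11=4; pred: 33+7-13=27
Step 5: prey: 4+1-3=2; pred: 27+2-10=19
Step 6: prey: 2+0-1=1; pred: 19+0-7=12
Step 7: prey: 1+0-0=1; pred: 12+0-4=8
Step 8: prey: 1+0-0=1; pred: 8+0-3=5
Step 9: prey: 1+0-0=1; pred: 5+0-2=3
Step 10: prey: 1+0-0=1; pred: 3+0-1=2
Step 11: prey: 1+0-0=1; pred: 2+0-0=2
Steps 12-15: state stable at prey=1, pred=2 (no change)
No extinction within 15 steps

Answer: 16 both-alive 1 2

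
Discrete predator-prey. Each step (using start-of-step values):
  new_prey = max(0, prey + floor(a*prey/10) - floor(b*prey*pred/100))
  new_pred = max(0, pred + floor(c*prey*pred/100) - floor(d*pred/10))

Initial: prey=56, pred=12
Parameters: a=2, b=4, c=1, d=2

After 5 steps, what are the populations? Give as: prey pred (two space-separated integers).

Answer: 2 15

Derivation:
Step 1: prey: 56+11-26=41; pred: 12+6-2=16
Step 2: prey: 41+8-26=23; pred: 16+6-3=19
Step 3: prey: 23+4-17=10; pred: 19+4-3=20
Step 4: prey: 10+2-8=4; pred: 20+2-4=18
Step 5: prey: 4+0-2=2; pred: 18+0-3=15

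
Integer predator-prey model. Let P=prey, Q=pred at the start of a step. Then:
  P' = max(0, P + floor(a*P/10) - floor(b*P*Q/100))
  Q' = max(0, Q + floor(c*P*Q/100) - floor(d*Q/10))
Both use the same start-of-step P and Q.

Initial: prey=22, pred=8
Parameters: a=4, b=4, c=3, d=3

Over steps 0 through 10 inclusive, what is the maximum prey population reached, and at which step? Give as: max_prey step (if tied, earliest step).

Step 1: prey: 22+8-7=23; pred: 8+5-2=11
Step 2: prey: 23+9-10=22; pred: 11+7-3=15
Step 3: prey: 22+8-13=17; pred: 15+9-4=20
Step 4: prey: 17+6-13=10; pred: 20+10-6=24
Step 5: prey: 10+4-9=5; pred: 24+7-7=24
Step 6: prey: 5+2-4=3; pred: 24+3-7=20
Step 7: prey: 3+1-2=2; pred: 20+1-6=15
Step 8: prey: 2+0-1=1; pred: 15+0-4=11
Step 9: prey: 1+0-0=1; pred: 11+0-3=8
Step 10: prey: 1+0-0=1; pred: 8+0-2=6
Max prey = 23 at step 1

Answer: 23 1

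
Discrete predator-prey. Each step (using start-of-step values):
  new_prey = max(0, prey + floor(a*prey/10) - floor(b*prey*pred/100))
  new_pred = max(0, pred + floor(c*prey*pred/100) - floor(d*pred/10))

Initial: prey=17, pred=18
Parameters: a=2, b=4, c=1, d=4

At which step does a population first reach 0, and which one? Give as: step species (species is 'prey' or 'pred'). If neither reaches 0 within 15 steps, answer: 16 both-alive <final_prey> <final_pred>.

Step 1: prey: 17+3-12=8; pred: 18+3-7=14
Step 2: prey: 8+1-4=5; pred: 14+1-5=10
Step 3: prey: 5+1-2=4; pred: 10+0-4=6
Step 4: prey: 4+0-0=4; pred: 6+0-2=4
Step 5: prey: 4+0-0=4; pred: 4+0-1=3
Step 6: prey: 4+0-0=4; pred: 3+0-1=2
Step 7: prey: 4+0-0=4; pred: 2+0-0=2
Steps 8-15: state stable at prey=4, pred=2 (no change)
No extinction within 15 steps

Answer: 16 both-alive 4 2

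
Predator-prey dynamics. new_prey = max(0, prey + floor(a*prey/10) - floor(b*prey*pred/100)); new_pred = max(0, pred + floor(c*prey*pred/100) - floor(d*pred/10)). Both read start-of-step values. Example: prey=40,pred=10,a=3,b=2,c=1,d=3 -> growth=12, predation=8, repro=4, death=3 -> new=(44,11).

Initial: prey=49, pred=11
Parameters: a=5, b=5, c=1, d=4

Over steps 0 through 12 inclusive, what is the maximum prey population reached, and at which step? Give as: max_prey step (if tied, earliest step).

Step 1: prey: 49+24-26=47; pred: 11+5-4=12
Step 2: prey: 47+23-28=42; pred: 12+5-4=13
Step 3: prey: 42+21-27=36; pred: 13+5-5=13
Step 4: prey: 36+18-23=31; pred: 13+4-5=12
Step 5: prey: 31+15-18=28; pred: 12+3-4=11
Step 6: prey: 28+14-15=27; pred: 11+3-4=10
Step 7: prey: 27+13-13=27; pred: 10+2-4=8
Step 8: prey: 27+13-10=30; pred: 8+2-3=7
Step 9: prey: 30+15-10=35; pred: 7+2-2=7
Step 10: prey: 35+17-12=40; pred: 7+2-2=7
Step 11: prey: 40+20-14=46; pred: 7+2-2=7
Step 12: prey: 46+23-16=53; pred: 7+3-2=8
Max prey = 53 at step 12

Answer: 53 12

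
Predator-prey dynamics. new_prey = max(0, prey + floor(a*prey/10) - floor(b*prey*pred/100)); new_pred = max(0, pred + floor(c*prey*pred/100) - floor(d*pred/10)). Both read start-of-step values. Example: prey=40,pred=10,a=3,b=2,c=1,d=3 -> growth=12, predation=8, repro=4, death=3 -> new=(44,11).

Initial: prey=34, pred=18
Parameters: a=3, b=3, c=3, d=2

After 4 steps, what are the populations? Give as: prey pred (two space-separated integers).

Answer: 0 44

Derivation:
Step 1: prey: 34+10-18=26; pred: 18+18-3=33
Step 2: prey: 26+7-25=8; pred: 33+25-6=52
Step 3: prey: 8+2-12=0; pred: 52+12-10=54
Step 4: prey: 0+0-0=0; pred: 54+0-10=44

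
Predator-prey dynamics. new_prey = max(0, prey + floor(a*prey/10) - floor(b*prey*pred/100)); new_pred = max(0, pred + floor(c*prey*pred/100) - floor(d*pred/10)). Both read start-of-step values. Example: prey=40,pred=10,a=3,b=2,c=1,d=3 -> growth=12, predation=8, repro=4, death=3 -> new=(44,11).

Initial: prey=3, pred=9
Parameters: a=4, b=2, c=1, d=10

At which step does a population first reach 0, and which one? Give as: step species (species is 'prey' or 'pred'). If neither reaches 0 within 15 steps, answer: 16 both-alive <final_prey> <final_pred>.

Answer: 1 pred

Derivation:
Step 1: prey: 3+1-0=4; pred: 9+0-9=0
First extinction: pred at step 1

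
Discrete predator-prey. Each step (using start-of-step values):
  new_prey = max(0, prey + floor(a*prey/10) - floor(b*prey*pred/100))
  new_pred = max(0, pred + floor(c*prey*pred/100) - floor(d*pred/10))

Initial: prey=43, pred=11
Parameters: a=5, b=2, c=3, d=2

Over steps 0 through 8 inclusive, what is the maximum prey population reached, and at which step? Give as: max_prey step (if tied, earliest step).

Step 1: prey: 43+21-9=55; pred: 11+14-2=23
Step 2: prey: 55+27-25=57; pred: 23+37-4=56
Step 3: prey: 57+28-63=22; pred: 56+95-11=140
Step 4: prey: 22+11-61=0; pred: 140+92-28=204
Step 5: prey: 0+0-0=0; pred: 204+0-40=164
Step 6: prey: 0+0-0=0; pred: 164+0-32=132
Step 7: prey: 0+0-0=0; pred: 132+0-26=106
Step 8: prey: 0+0-0=0; pred: 106+0-21=85
Max prey = 57 at step 2

Answer: 57 2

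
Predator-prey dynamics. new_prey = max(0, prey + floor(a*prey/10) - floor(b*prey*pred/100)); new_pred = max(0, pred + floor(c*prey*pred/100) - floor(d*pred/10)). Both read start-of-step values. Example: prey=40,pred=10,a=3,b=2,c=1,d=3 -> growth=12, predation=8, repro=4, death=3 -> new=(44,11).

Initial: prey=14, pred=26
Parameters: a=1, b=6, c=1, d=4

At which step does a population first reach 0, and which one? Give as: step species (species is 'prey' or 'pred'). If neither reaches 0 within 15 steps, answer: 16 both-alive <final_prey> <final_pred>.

Step 1: prey: 14+1-21=0; pred: 26+3-10=19
First extinction: prey at step 1

Answer: 1 prey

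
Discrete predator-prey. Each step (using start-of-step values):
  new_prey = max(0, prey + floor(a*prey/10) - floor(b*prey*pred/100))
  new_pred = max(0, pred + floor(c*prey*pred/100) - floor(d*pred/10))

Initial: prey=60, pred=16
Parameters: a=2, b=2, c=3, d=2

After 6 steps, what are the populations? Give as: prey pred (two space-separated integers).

Answer: 0 71

Derivation:
Step 1: prey: 60+12-19=53; pred: 16+28-3=41
Step 2: prey: 53+10-43=20; pred: 41+65-8=98
Step 3: prey: 20+4-39=0; pred: 98+58-19=137
Step 4: prey: 0+0-0=0; pred: 137+0-27=110
Step 5: prey: 0+0-0=0; pred: 110+0-22=88
Step 6: prey: 0+0-0=0; pred: 88+0-17=71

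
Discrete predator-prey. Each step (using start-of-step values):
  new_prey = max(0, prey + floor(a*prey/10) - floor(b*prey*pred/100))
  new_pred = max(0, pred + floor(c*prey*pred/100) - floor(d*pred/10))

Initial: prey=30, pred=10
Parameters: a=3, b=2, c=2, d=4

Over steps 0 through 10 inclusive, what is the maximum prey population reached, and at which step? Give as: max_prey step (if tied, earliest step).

Answer: 35 2

Derivation:
Step 1: prey: 30+9-6=33; pred: 10+6-4=12
Step 2: prey: 33+9-7=35; pred: 12+7-4=15
Step 3: prey: 35+10-10=35; pred: 15+10-6=19
Step 4: prey: 35+10-13=32; pred: 19+13-7=25
Step 5: prey: 32+9-16=25; pred: 25+16-10=31
Step 6: prey: 25+7-15=17; pred: 31+15-12=34
Step 7: prey: 17+5-11=11; pred: 34+11-13=32
Step 8: prey: 11+3-7=7; pred: 32+7-12=27
Step 9: prey: 7+2-3=6; pred: 27+3-10=20
Step 10: prey: 6+1-2=5; pred: 20+2-8=14
Max prey = 35 at step 2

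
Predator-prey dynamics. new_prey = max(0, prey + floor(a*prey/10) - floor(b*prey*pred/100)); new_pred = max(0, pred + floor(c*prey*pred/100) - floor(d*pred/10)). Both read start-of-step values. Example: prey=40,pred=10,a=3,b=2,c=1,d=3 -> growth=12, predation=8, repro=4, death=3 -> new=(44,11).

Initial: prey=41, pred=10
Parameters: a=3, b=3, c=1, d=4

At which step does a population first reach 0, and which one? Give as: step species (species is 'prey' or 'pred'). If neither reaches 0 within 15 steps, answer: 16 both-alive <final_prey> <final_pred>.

Answer: 16 both-alive 41 10

Derivation:
Step 1: prey: 41+12-12=41; pred: 10+4-4=10
Steps 2-15: state stable at prey=41, pred=10 (no change)
No extinction within 15 steps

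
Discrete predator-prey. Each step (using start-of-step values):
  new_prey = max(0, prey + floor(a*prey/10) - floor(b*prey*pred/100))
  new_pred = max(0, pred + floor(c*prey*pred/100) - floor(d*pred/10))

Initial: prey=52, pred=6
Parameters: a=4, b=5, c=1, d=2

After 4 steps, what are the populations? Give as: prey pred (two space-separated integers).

Answer: 31 19

Derivation:
Step 1: prey: 52+20-15=57; pred: 6+3-1=8
Step 2: prey: 57+22-22=57; pred: 8+4-1=11
Step 3: prey: 57+22-31=48; pred: 11+6-2=15
Step 4: prey: 48+19-36=31; pred: 15+7-3=19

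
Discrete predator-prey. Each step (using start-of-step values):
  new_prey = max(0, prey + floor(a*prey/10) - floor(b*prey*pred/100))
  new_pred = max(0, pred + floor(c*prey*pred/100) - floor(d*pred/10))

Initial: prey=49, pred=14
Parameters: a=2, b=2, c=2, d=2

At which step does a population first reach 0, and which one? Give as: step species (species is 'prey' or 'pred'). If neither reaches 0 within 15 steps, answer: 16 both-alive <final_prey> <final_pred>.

Step 1: prey: 49+9-13=45; pred: 14+13-2=25
Step 2: prey: 45+9-22=32; pred: 25+22-5=42
Step 3: prey: 32+6-26=12; pred: 42+26-8=60
Step 4: prey: 12+2-14=0; pred: 60+14-12=62
First extinction: prey at step 4

Answer: 4 prey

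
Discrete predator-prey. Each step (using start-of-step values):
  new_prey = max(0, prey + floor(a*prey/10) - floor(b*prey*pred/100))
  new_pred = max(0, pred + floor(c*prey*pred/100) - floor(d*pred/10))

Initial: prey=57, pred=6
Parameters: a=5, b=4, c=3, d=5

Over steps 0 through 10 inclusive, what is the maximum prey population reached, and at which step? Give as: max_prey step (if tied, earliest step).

Step 1: prey: 57+28-13=72; pred: 6+10-3=13
Step 2: prey: 72+36-37=71; pred: 13+28-6=35
Step 3: prey: 71+35-99=7; pred: 35+74-17=92
Step 4: prey: 7+3-25=0; pred: 92+19-46=65
Step 5: prey: 0+0-0=0; pred: 65+0-32=33
Step 6: prey: 0+0-0=0; pred: 33+0-16=17
Step 7: prey: 0+0-0=0; pred: 17+0-8=9
Step 8: prey: 0+0-0=0; pred: 9+0-4=5
Step 9: prey: 0+0-0=0; pred: 5+0-2=3
Step 10: prey: 0+0-0=0; pred: 3+0-1=2
Max prey = 72 at step 1

Answer: 72 1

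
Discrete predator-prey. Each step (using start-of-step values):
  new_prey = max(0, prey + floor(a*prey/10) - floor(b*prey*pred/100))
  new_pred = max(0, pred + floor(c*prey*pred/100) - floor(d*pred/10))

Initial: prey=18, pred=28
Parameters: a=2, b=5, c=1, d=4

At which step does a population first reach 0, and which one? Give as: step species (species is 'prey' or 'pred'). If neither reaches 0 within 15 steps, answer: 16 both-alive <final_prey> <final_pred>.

Step 1: prey: 18+3-25=0; pred: 28+5-11=22
First extinction: prey at step 1

Answer: 1 prey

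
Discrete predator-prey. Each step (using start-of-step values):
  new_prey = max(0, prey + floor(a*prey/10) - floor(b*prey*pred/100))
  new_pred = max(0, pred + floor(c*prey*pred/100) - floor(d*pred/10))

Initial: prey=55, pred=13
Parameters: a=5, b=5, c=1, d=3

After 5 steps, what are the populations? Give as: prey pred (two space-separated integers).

Answer: 6 13

Derivation:
Step 1: prey: 55+27-35=47; pred: 13+7-3=17
Step 2: prey: 47+23-39=31; pred: 17+7-5=19
Step 3: prey: 31+15-29=17; pred: 19+5-5=19
Step 4: prey: 17+8-16=9; pred: 19+3-5=17
Step 5: prey: 9+4-7=6; pred: 17+1-5=13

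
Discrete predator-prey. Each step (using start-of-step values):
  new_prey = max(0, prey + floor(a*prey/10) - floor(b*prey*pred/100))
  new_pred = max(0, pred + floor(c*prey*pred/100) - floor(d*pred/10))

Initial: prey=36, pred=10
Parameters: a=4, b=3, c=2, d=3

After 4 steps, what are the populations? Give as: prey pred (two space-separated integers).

Answer: 15 41

Derivation:
Step 1: prey: 36+14-10=40; pred: 10+7-3=14
Step 2: prey: 40+16-16=40; pred: 14+11-4=21
Step 3: prey: 40+16-25=31; pred: 21+16-6=31
Step 4: prey: 31+12-28=15; pred: 31+19-9=41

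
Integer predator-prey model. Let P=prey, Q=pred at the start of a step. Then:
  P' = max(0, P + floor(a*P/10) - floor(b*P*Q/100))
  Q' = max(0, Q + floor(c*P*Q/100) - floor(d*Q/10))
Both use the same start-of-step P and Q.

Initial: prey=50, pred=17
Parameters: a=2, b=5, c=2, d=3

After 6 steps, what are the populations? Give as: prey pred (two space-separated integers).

Step 1: prey: 50+10-42=18; pred: 17+17-5=29
Step 2: prey: 18+3-26=0; pred: 29+10-8=31
Step 3: prey: 0+0-0=0; pred: 31+0-9=22
Step 4: prey: 0+0-0=0; pred: 22+0-6=16
Step 5: prey: 0+0-0=0; pred: 16+0-4=12
Step 6: prey: 0+0-0=0; pred: 12+0-3=9

Answer: 0 9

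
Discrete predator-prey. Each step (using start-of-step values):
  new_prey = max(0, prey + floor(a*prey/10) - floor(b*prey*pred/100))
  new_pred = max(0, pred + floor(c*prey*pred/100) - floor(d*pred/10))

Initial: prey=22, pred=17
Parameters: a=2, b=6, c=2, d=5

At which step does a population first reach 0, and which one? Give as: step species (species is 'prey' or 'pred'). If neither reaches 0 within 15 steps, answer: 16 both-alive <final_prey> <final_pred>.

Step 1: prey: 22+4-22=4; pred: 17+7-8=16
Step 2: prey: 4+0-3=1; pred: 16+1-8=9
Step 3: prey: 1+0-0=1; pred: 9+0-4=5
Step 4: prey: 1+0-0=1; pred: 5+0-2=3
Step 5: prey: 1+0-0=1; pred: 3+0-1=2
Step 6: prey: 1+0-0=1; pred: 2+0-1=1
Step 7: prey: 1+0-0=1; pred: 1+0-0=1
Steps 8-15: state stable at prey=1, pred=1 (no change)
No extinction within 15 steps

Answer: 16 both-alive 1 1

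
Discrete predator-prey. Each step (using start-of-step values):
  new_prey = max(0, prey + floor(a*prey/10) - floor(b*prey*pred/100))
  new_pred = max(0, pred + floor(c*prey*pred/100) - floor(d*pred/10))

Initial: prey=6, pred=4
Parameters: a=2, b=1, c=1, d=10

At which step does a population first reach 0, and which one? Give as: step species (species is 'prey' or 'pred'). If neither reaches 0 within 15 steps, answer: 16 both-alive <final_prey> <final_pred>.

Answer: 1 pred

Derivation:
Step 1: prey: 6+1-0=7; pred: 4+0-4=0
First extinction: pred at step 1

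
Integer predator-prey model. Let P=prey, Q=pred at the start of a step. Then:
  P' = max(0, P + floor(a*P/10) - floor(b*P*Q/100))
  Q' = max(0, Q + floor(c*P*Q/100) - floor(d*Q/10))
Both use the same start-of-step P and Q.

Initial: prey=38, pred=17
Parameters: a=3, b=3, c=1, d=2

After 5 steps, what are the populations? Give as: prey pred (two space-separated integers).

Answer: 6 18

Derivation:
Step 1: prey: 38+11-19=30; pred: 17+6-3=20
Step 2: prey: 30+9-18=21; pred: 20+6-4=22
Step 3: prey: 21+6-13=14; pred: 22+4-4=22
Step 4: prey: 14+4-9=9; pred: 22+3-4=21
Step 5: prey: 9+2-5=6; pred: 21+1-4=18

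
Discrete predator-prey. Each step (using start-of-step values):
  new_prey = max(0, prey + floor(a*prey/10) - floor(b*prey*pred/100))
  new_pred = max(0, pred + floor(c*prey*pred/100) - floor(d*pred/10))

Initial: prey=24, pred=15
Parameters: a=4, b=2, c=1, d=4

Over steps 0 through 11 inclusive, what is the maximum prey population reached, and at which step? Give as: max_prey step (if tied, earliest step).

Answer: 97 9

Derivation:
Step 1: prey: 24+9-7=26; pred: 15+3-6=12
Step 2: prey: 26+10-6=30; pred: 12+3-4=11
Step 3: prey: 30+12-6=36; pred: 11+3-4=10
Step 4: prey: 36+14-7=43; pred: 10+3-4=9
Step 5: prey: 43+17-7=53; pred: 9+3-3=9
Step 6: prey: 53+21-9=65; pred: 9+4-3=10
Step 7: prey: 65+26-13=78; pred: 10+6-4=12
Step 8: prey: 78+31-18=91; pred: 12+9-4=17
Step 9: prey: 91+36-30=97; pred: 17+15-6=26
Step 10: prey: 97+38-50=85; pred: 26+25-10=41
Step 11: prey: 85+34-69=50; pred: 41+34-16=59
Max prey = 97 at step 9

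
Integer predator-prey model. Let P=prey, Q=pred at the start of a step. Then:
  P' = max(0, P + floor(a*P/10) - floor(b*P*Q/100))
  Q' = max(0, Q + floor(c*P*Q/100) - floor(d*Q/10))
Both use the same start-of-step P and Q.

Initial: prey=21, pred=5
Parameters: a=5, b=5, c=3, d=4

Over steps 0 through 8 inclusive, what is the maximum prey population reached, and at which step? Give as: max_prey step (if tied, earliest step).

Answer: 36 3

Derivation:
Step 1: prey: 21+10-5=26; pred: 5+3-2=6
Step 2: prey: 26+13-7=32; pred: 6+4-2=8
Step 3: prey: 32+16-12=36; pred: 8+7-3=12
Step 4: prey: 36+18-21=33; pred: 12+12-4=20
Step 5: prey: 33+16-33=16; pred: 20+19-8=31
Step 6: prey: 16+8-24=0; pred: 31+14-12=33
Step 7: prey: 0+0-0=0; pred: 33+0-13=20
Step 8: prey: 0+0-0=0; pred: 20+0-8=12
Max prey = 36 at step 3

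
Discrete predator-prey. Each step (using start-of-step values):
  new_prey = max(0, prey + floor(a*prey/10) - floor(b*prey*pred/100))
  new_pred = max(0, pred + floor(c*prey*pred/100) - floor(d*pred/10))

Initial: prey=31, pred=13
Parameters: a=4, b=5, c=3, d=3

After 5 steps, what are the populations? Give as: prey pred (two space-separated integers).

Answer: 0 14

Derivation:
Step 1: prey: 31+12-20=23; pred: 13+12-3=22
Step 2: prey: 23+9-25=7; pred: 22+15-6=31
Step 3: prey: 7+2-10=0; pred: 31+6-9=28
Step 4: prey: 0+0-0=0; pred: 28+0-8=20
Step 5: prey: 0+0-0=0; pred: 20+0-6=14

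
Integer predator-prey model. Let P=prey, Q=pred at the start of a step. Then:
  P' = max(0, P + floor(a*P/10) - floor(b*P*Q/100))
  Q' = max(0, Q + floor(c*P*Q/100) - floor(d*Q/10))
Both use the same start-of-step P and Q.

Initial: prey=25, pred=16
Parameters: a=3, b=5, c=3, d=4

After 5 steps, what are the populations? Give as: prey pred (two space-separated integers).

Answer: 0 6

Derivation:
Step 1: prey: 25+7-20=12; pred: 16+12-6=22
Step 2: prey: 12+3-13=2; pred: 22+7-8=21
Step 3: prey: 2+0-2=0; pred: 21+1-8=14
Step 4: prey: 0+0-0=0; pred: 14+0-5=9
Step 5: prey: 0+0-0=0; pred: 9+0-3=6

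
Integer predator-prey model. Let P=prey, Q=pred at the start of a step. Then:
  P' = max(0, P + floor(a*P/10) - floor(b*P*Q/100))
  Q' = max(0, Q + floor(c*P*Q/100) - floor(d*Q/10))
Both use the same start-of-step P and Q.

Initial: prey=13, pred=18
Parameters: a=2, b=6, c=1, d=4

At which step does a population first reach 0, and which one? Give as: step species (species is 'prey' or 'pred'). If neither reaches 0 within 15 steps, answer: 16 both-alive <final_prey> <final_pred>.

Answer: 16 both-alive 1 2

Derivation:
Step 1: prey: 13+2-14=1; pred: 18+2-7=13
Step 2: prey: 1+0-0=1; pred: 13+0-5=8
Step 3: prey: 1+0-0=1; pred: 8+0-3=5
Step 4: prey: 1+0-0=1; pred: 5+0-2=3
Step 5: prey: 1+0-0=1; pred: 3+0-1=2
Step 6: prey: 1+0-0=1; pred: 2+0-0=2
Steps 7-15: state stable at prey=1, pred=2 (no change)
No extinction within 15 steps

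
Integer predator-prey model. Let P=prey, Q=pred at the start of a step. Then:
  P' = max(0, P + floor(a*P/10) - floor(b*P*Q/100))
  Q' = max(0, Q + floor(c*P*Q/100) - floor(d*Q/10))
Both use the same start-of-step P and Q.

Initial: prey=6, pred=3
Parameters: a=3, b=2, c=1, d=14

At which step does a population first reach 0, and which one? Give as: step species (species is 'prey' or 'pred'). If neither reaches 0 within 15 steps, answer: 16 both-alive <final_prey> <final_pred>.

Answer: 1 pred

Derivation:
Step 1: prey: 6+1-0=7; pred: 3+0-4=0
First extinction: pred at step 1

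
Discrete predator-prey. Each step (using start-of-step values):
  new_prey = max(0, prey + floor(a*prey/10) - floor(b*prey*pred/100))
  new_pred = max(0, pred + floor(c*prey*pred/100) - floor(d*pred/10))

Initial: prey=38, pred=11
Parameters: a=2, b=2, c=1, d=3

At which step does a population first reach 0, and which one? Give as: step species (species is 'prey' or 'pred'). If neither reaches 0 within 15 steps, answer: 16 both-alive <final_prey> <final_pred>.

Answer: 16 both-alive 23 6

Derivation:
Step 1: prey: 38+7-8=37; pred: 11+4-3=12
Step 2: prey: 37+7-8=36; pred: 12+4-3=13
Step 3: prey: 36+7-9=34; pred: 13+4-3=14
Step 4: prey: 34+6-9=31; pred: 14+4-4=14
Step 5: prey: 31+6-8=29; pred: 14+4-4=14
Step 6: prey: 29+5-8=26; pred: 14+4-4=14
Step 7: prey: 26+5-7=24; pred: 14+3-4=13
Step 8: prey: 24+4-6=22; pred: 13+3-3=13
Step 9: prey: 22+4-5=21; pred: 13+2-3=12
Step 10: prey: 21+4-5=20; pred: 12+2-3=11
Step 11: prey: 20+4-4=20; pred: 11+2-3=10
Step 12: prey: 20+4-4=20; pred: 10+2-3=9
Step 13: prey: 20+4-3=21; pred: 9+1-2=8
Step 14: prey: 21+4-3=22; pred: 8+1-2=7
Step 15: prey: 22+4-3=23; pred: 7+1-2=6
No extinction within 15 steps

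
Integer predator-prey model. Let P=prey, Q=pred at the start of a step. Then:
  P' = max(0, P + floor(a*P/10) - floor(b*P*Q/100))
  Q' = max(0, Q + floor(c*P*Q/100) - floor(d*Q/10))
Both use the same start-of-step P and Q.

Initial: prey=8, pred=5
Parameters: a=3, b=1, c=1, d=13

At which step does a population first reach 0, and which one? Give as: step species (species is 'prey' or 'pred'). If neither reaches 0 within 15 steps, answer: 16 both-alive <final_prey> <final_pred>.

Step 1: prey: 8+2-0=10; pred: 5+0-6=0
First extinction: pred at step 1

Answer: 1 pred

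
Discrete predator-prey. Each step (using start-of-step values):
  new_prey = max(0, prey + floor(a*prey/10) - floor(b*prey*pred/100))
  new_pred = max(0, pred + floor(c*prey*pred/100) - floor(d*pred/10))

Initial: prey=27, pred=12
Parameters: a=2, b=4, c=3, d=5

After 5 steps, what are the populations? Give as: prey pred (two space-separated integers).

Step 1: prey: 27+5-12=20; pred: 12+9-6=15
Step 2: prey: 20+4-12=12; pred: 15+9-7=17
Step 3: prey: 12+2-8=6; pred: 17+6-8=15
Step 4: prey: 6+1-3=4; pred: 15+2-7=10
Step 5: prey: 4+0-1=3; pred: 10+1-5=6

Answer: 3 6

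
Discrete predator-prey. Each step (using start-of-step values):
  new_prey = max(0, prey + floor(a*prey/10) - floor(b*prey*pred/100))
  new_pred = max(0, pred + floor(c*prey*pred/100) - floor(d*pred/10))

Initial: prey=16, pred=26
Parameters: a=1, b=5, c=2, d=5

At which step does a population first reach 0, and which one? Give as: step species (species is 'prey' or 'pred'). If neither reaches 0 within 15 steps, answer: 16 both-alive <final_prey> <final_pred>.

Step 1: prey: 16+1-20=0; pred: 26+8-13=21
First extinction: prey at step 1

Answer: 1 prey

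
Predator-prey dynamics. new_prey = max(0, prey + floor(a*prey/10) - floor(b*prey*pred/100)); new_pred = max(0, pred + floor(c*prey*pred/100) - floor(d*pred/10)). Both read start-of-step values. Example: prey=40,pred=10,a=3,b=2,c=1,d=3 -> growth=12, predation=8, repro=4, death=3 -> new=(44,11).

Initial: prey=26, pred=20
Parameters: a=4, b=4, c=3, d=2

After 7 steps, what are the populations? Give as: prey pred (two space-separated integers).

Answer: 0 16

Derivation:
Step 1: prey: 26+10-20=16; pred: 20+15-4=31
Step 2: prey: 16+6-19=3; pred: 31+14-6=39
Step 3: prey: 3+1-4=0; pred: 39+3-7=35
Step 4: prey: 0+0-0=0; pred: 35+0-7=28
Step 5: prey: 0+0-0=0; pred: 28+0-5=23
Step 6: prey: 0+0-0=0; pred: 23+0-4=19
Step 7: prey: 0+0-0=0; pred: 19+0-3=16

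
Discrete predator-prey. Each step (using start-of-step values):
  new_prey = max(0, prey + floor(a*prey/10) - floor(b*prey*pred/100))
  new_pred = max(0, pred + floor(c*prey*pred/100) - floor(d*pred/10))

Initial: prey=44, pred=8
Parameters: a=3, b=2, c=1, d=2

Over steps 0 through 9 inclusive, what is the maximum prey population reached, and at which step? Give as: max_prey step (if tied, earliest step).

Answer: 57 3

Derivation:
Step 1: prey: 44+13-7=50; pred: 8+3-1=10
Step 2: prey: 50+15-10=55; pred: 10+5-2=13
Step 3: prey: 55+16-14=57; pred: 13+7-2=18
Step 4: prey: 57+17-20=54; pred: 18+10-3=25
Step 5: prey: 54+16-27=43; pred: 25+13-5=33
Step 6: prey: 43+12-28=27; pred: 33+14-6=41
Step 7: prey: 27+8-22=13; pred: 41+11-8=44
Step 8: prey: 13+3-11=5; pred: 44+5-8=41
Step 9: prey: 5+1-4=2; pred: 41+2-8=35
Max prey = 57 at step 3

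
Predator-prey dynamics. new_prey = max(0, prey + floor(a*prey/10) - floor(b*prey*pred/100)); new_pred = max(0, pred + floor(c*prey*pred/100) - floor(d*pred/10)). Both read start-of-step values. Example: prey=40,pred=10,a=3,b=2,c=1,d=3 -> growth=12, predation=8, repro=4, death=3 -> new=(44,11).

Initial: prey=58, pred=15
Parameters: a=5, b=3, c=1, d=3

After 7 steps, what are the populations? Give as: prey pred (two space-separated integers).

Step 1: prey: 58+29-26=61; pred: 15+8-4=19
Step 2: prey: 61+30-34=57; pred: 19+11-5=25
Step 3: prey: 57+28-42=43; pred: 25+14-7=32
Step 4: prey: 43+21-41=23; pred: 32+13-9=36
Step 5: prey: 23+11-24=10; pred: 36+8-10=34
Step 6: prey: 10+5-10=5; pred: 34+3-10=27
Step 7: prey: 5+2-4=3; pred: 27+1-8=20

Answer: 3 20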